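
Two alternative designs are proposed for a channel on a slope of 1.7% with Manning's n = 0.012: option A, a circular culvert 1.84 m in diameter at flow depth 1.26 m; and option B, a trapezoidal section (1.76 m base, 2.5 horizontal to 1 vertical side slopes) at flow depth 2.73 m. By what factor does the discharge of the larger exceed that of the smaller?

Channel A: For a circular section of diameter D = 1.84 m at depth y = 1.26 m, the central angle is θ = 2 arccos(1 − 2y/D) = 3.899 rad. Then A = (D²/8)(θ − sin θ) = 1.941 m² and P = Dθ/2 = 3.587 m. Hydraulic radius R = A/P = 1.941/3.587 = 0.541 m. Q_A = (1/0.012)·1.941·0.541^(2/3)·√0.017 = 14 m³/s.
Channel B: With bottom width b = 1.76 m and side slope z = 2.5: A = (b + zy)y = (1.76 + 2.5×2.73)×2.73 = 23.44 m²; P = b + 2y√(1+z²) = 1.76 + 2×2.73×2.693 = 16.46 m. Hydraulic radius R = A/P = 23.44/16.46 = 1.424 m. Q_B = (1/0.012)·23.44·1.424^(2/3)·√0.017 = 322.3 m³/s.
The larger discharge is 322.3 m³/s and the smaller is 14 m³/s; the ratio is 23.

23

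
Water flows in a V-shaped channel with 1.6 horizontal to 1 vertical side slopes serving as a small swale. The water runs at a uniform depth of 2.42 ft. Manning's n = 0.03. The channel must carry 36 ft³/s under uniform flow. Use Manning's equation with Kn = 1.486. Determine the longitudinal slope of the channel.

For a triangular section with side slope z = 1.6: A = zy² = 1.6×2.42² = 9.37 ft²; P = 2y√(1+z²) = 2×2.42×1.887 = 9.132 ft.
Hydraulic radius R = A/P = 9.37/9.132 = 1.026 ft.
From Manning's equation, S = [nQ / (1.486 A R^(2/3))]² = [0.03 × 36 / (1.486 × 9.37 × 1.026^(2/3))]² = 0.00581.

S = 0.00581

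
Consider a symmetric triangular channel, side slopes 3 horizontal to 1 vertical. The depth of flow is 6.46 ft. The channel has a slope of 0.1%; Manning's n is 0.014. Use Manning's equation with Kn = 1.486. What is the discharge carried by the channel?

For a triangular section with side slope z = 3: A = zy² = 3×6.46² = 125.2 ft²; P = 2y√(1+z²) = 2×6.46×3.162 = 40.86 ft.
Hydraulic radius R = A/P = 125.2/40.86 = 3.064 ft.
Manning's equation: Q = (1.486/n) A R^(2/3) S^(1/2) = (1.486/0.014) × 125.2 × 3.064^(2/3) × 0.001^(1/2) = 887 ft³/s.

Q = 887 ft³/s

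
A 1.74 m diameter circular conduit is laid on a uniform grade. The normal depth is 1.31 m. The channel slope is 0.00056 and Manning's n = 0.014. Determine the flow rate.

Q = 2.11 m³/s

For a circular section of diameter D = 1.74 m at depth y = 1.31 m, the central angle is θ = 2 arccos(1 − 2y/D) = 4.202 rad. Then A = (D²/8)(θ − sin θ) = 1.921 m² and P = Dθ/2 = 3.656 m.
Hydraulic radius R = A/P = 1.921/3.656 = 0.5253 m.
Manning's equation: Q = (1/n) A R^(2/3) S^(1/2) = (1/0.014) × 1.921 × 0.5253^(2/3) × 0.00056^(1/2) = 2.11 m³/s.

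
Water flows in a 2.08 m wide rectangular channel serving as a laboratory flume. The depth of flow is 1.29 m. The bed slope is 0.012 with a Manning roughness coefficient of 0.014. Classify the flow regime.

supercritical

Flow area A = b·y = 2.08 × 1.29 = 2.683 m². Wetted perimeter P = b + 2y = 2.08 + 2×1.29 = 4.66 m.
Hydraulic radius R = A/P = 2.683/4.66 = 0.5758 m.
V = (1/n) R^(2/3) √S = (1/0.014) × 0.5758^(2/3) × √0.012 = 5.416 m/s. Hydraulic depth D_h = A/T = 2.683/2.08 = 1.29 m.
Froude number Fr = V/√(g·D_h) = 5.416/√(9.81×1.29) = 1.52, which is greater than 1, so the flow is supercritical.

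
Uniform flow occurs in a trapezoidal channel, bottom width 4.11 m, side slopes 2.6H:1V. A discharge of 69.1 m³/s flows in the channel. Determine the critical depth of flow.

y_c = 2.05 m

At critical depth, Q² T / (g A³) = 1, i.e. A³/T = Q²/g = 69.1²/9.81 = 486.7.
Try y = 1.84 m: A³/T = 320.4 — too small.
Try y = 2.05 m: A³/T = 490.7 — close enough.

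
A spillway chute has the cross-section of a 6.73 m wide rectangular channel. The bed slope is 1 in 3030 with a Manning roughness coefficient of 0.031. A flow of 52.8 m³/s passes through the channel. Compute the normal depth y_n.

y_n = 7.61 m

Manning's equation rearranged: A R^(2/3) = nQ / (1·√S) = 0.031 × 52.8 / (√0.00033) = 90.1.
At y = 5.95 m: A R^(2/3) = 66.69 — too small.
At y = 9.37 m: A R^(2/3) = 115.4 — too large.
At y = 7.61 m: A R^(2/3) = 90.1 — close enough.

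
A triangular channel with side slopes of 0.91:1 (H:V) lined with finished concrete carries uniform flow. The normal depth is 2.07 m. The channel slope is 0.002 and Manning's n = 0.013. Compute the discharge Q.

Q = 10.5 m³/s

For a triangular section with side slope z = 0.91: A = zy² = 0.91×2.07² = 3.899 m²; P = 2y√(1+z²) = 2×2.07×1.352 = 5.598 m.
Hydraulic radius R = A/P = 3.899/5.598 = 0.6966 m.
Manning's equation: Q = (1/n) A R^(2/3) S^(1/2) = (1/0.013) × 3.899 × 0.6966^(2/3) × 0.002^(1/2) = 10.5 m³/s.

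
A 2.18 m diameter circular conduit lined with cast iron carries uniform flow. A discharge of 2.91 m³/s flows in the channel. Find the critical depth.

At critical depth, Q² T / (g A³) = 1, i.e. A³/T = Q²/g = 2.91²/9.81 = 0.8632.
At y = 0.857 m: A³/T = 1.187 — over.
At y = 0.563 m: A³/T = 0.2336 — short.
At y = 0.789 m: A³/T = 0.8635 — matches.

y_c = 0.789 m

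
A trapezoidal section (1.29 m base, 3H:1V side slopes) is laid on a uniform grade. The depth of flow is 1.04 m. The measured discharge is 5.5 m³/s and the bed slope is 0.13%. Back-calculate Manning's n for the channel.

With bottom width b = 1.29 m and side slope z = 3: A = (b + zy)y = (1.29 + 3×1.04)×1.04 = 4.586 m²; P = b + 2y√(1+z²) = 1.29 + 2×1.04×3.162 = 7.868 m.
Hydraulic radius R = A/P = 4.586/7.868 = 0.583 m.
Rearranging Manning's equation: n = (1/Q) A R^(2/3) S^(1/2) = (1/5.5) × 4.586 × 0.583^(2/3) × √0.0013 = 0.021.

n = 0.021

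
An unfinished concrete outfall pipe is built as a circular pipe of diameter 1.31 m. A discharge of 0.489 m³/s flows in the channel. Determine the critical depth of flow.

At critical depth, Q² T / (g A³) = 1, i.e. A³/T = Q²/g = 0.489²/9.81 = 0.02438.
Trying y = 0.403 m: A³/T = 0.03611 — too large.
Trying y = 0.259 m: A³/T = 0.006446 — too small.
Trying y = 0.364 m: A³/T = 0.02433 — close enough.

y_c = 0.364 m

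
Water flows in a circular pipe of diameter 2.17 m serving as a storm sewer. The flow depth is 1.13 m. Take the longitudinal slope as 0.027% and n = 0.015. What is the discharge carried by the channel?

For a circular section of diameter D = 2.17 m at depth y = 1.13 m, the central angle is θ = 2 arccos(1 − 2y/D) = 3.225 rad. Then A = (D²/8)(θ − sin θ) = 1.947 m² and P = Dθ/2 = 3.499 m.
Hydraulic radius R = A/P = 1.947/3.499 = 0.5564 m.
Manning's equation: Q = (1/n) A R^(2/3) S^(1/2) = (1/0.015) × 1.947 × 0.5564^(2/3) × 0.00027^(1/2) = 1.44 m³/s.

Q = 1.44 m³/s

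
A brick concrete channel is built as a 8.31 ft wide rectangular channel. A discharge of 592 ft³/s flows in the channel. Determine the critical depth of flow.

For a rectangular channel, critical depth y_c = (q²/g)^(1/3) where q = Q/b = 592/8.31 = 71.24 ft²/s.
So y_c = (71.24²/32.2)^(1/3) = 5.4 ft.

y_c = 5.4 ft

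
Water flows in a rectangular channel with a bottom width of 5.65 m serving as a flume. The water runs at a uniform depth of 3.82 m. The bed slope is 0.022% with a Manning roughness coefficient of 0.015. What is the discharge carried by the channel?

Flow area A = b·y = 5.65 × 3.82 = 21.58 m². Wetted perimeter P = b + 2y = 5.65 + 2×3.82 = 13.29 m.
Hydraulic radius R = A/P = 21.58/13.29 = 1.624 m.
Manning's equation: Q = (1/n) A R^(2/3) S^(1/2) = (1/0.015) × 21.58 × 1.624^(2/3) × 0.00022^(1/2) = 29.5 m³/s.

Q = 29.5 m³/s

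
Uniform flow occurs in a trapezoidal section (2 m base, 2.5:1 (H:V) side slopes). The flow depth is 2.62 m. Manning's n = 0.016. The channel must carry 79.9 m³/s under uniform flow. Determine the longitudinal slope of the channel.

S = 0.0021

With bottom width b = 2 m and side slope z = 2.5: A = (b + zy)y = (2 + 2.5×2.62)×2.62 = 22.4 m²; P = b + 2y√(1+z²) = 2 + 2×2.62×2.693 = 16.11 m.
Hydraulic radius R = A/P = 22.4/16.11 = 1.391 m.
From Manning's equation, S = [nQ / (1 A R^(2/3))]² = [0.016 × 79.9 / (1 × 22.4 × 1.391^(2/3))]² = 0.0021.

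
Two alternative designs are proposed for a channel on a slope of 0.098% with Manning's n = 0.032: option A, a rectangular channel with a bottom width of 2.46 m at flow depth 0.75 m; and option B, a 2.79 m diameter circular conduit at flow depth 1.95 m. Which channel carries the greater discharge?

channel B

Channel A: Flow area A = b·y = 2.46 × 0.75 = 1.845 m². Wetted perimeter P = b + 2y = 2.46 + 2×0.75 = 3.96 m. Hydraulic radius R = A/P = 1.845/3.96 = 0.4659 m. Q_A = (1/0.032)·1.845·0.4659^(2/3)·√0.00098 = 1.085 m³/s.
Channel B: For a circular section of diameter D = 2.79 m at depth y = 1.95 m, the central angle is θ = 2 arccos(1 − 2y/D) = 3.96 rad. Then A = (D²/8)(θ − sin θ) = 4.563 m² and P = Dθ/2 = 5.524 m. Hydraulic radius R = A/P = 4.563/5.524 = 0.8261 m. Q_B = (1/0.032)·4.563·0.8261^(2/3)·√0.00098 = 3.93 m³/s.
Q_A = 1.085 m³/s vs Q_B = 3.93 m³/s, so channel B carries more.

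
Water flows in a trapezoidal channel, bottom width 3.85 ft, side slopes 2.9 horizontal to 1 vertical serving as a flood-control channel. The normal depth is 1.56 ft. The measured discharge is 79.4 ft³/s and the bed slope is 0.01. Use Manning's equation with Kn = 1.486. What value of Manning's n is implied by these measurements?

With bottom width b = 3.85 ft and side slope z = 2.9: A = (b + zy)y = (3.85 + 2.9×1.56)×1.56 = 13.06 ft²; P = b + 2y√(1+z²) = 3.85 + 2×1.56×3.068 = 13.42 ft.
Hydraulic radius R = A/P = 13.06/13.42 = 0.9734 ft.
Rearranging Manning's equation: n = (1.486/Q) A R^(2/3) S^(1/2) = (1.486/79.4) × 13.06 × 0.9734^(2/3) × √0.01 = 0.024.

n = 0.024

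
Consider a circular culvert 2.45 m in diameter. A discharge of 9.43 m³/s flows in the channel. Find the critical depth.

At critical depth, Q² T / (g A³) = 1, i.e. A³/T = Q²/g = 9.43²/9.81 = 9.065.
At y = 1.66 m: A³/T = 17.16 — too large.
At y = 1.41 m: A³/T = 9.149 — close enough.

y_c = 1.41 m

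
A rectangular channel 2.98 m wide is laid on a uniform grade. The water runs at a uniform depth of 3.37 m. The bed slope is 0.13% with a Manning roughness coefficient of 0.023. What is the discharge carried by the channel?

Flow area A = b·y = 2.98 × 3.37 = 10.04 m². Wetted perimeter P = b + 2y = 2.98 + 2×3.37 = 9.72 m.
Hydraulic radius R = A/P = 10.04/9.72 = 1.033 m.
Manning's equation: Q = (1/n) A R^(2/3) S^(1/2) = (1/0.023) × 10.04 × 1.033^(2/3) × 0.0013^(1/2) = 16.1 m³/s.

Q = 16.1 m³/s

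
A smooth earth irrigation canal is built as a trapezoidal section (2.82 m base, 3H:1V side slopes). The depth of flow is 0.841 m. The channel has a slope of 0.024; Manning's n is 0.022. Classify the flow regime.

With bottom width b = 2.82 m and side slope z = 3: A = (b + zy)y = (2.82 + 3×0.841)×0.841 = 4.493 m²; P = b + 2y√(1+z²) = 2.82 + 2×0.841×3.162 = 8.139 m.
Hydraulic radius R = A/P = 4.493/8.139 = 0.5521 m.
V = (1/n) R^(2/3) √S = (1/0.022) × 0.5521^(2/3) × √0.024 = 4.739 m/s. Hydraulic depth D_h = A/T = 4.493/7.866 = 0.5713 m.
Froude number Fr = V/√(g·D_h) = 4.739/√(9.81×0.5713) = 2, which is greater than 1, so the flow is supercritical.

supercritical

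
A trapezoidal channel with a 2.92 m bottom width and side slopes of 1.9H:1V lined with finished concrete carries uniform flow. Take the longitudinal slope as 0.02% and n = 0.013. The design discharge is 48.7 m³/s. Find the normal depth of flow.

y_n = 3.31 m

Manning's equation rearranged: A R^(2/3) = nQ / (1·√S) = 0.013 × 48.7 / (√0.0002) = 44.77.
Try y = 3.9 m: A R^(2/3) = 64.98 — high.
Try y = 3.31 m: A R^(2/3) = 44.75 — ≈ 44.77.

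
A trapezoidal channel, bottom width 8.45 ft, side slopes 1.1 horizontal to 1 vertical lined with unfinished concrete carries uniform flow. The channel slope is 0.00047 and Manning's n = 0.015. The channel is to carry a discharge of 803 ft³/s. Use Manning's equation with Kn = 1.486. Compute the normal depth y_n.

Manning's equation rearranged: A R^(2/3) = nQ / (1.486·√S) = 0.015 × 803 / (1.486 × √0.00047) = 373.9.
At y = 9 ft: A R^(2/3) = 462.8 — high.
At y = 6.55 ft: A R^(2/3) = 244.1 — low.
At y = 8.11 ft: A R^(2/3) = 374 — ≈ 373.9.

y_n = 8.11 ft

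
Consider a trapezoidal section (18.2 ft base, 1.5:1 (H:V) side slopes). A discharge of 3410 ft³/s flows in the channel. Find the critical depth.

At critical depth, Q² T / (g A³) = 1, i.e. A³/T = Q²/g = 3410²/32.2 = 361100.
At y = 6.32 ft: A³/T = 144100 — too small.
At y = 9.93 ft: A³/T = 739600 — too large.
At y = 8.17 ft: A³/T = 360700 — ≈ 361100.

y_c = 8.17 ft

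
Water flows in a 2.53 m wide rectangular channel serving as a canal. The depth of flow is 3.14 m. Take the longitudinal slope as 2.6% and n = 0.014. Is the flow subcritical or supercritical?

supercritical

Flow area A = b·y = 2.53 × 3.14 = 7.944 m². Wetted perimeter P = b + 2y = 2.53 + 2×3.14 = 8.81 m.
Hydraulic radius R = A/P = 7.944/8.81 = 0.9017 m.
V = (1/n) R^(2/3) √S = (1/0.014) × 0.9017^(2/3) × √0.026 = 10.75 m/s. Hydraulic depth D_h = A/T = 7.944/2.53 = 3.14 m.
Froude number Fr = V/√(g·D_h) = 10.75/√(9.81×3.14) = 1.94, which is greater than 1, so the flow is supercritical.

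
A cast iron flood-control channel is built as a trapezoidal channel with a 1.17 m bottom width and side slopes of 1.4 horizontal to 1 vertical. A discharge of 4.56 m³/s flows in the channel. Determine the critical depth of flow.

At critical depth, Q² T / (g A³) = 1, i.e. A³/T = Q²/g = 4.56²/9.81 = 2.12.
Try y = 0.619 m: A³/T = 0.6901 — low.
Try y = 0.835 m: A³/T = 2.124 — ≈ 2.12.

y_c = 0.835 m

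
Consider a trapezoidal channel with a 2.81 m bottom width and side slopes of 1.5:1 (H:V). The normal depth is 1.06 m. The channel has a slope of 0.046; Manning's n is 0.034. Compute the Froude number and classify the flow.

supercritical

With bottom width b = 2.81 m and side slope z = 1.5: A = (b + zy)y = (2.81 + 1.5×1.06)×1.06 = 4.664 m²; P = b + 2y√(1+z²) = 2.81 + 2×1.06×1.803 = 6.632 m.
Hydraulic radius R = A/P = 4.664/6.632 = 0.7033 m.
V = (1/n) R^(2/3) √S = (1/0.034) × 0.7033^(2/3) × √0.046 = 4.989 m/s. Hydraulic depth D_h = A/T = 4.664/5.99 = 0.7786 m.
Froude number Fr = V/√(g·D_h) = 4.989/√(9.81×0.7786) = 1.81, which is greater than 1, so the flow is supercritical.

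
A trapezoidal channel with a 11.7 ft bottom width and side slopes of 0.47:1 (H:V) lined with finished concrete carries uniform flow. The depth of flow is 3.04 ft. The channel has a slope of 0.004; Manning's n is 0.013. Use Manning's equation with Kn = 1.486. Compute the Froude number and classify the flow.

With bottom width b = 11.7 ft and side slope z = 0.47: A = (b + zy)y = (11.7 + 0.47×3.04)×3.04 = 39.91 ft²; P = b + 2y√(1+z²) = 11.7 + 2×3.04×1.105 = 18.42 ft.
Hydraulic radius R = A/P = 39.91/18.42 = 2.167 ft.
V = (1.486/n) R^(2/3) √S = (1.486/0.013) × 2.167^(2/3) × √0.004 = 12.11 ft/s. Hydraulic depth D_h = A/T = 39.91/14.56 = 2.742 ft.
Froude number Fr = V/√(g·D_h) = 12.11/√(32.2×2.742) = 1.29, which is greater than 1, so the flow is supercritical.

supercritical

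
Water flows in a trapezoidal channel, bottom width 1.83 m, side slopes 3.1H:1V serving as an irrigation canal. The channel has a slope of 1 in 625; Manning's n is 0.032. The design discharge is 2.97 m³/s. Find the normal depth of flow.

Manning's equation rearranged: A R^(2/3) = nQ / (1·√S) = 0.032 × 2.97 / (√0.0016) = 2.376.
At y = 0.731 m: A R^(2/3) = 1.769 — low.
At y = 1.07 m: A R^(2/3) = 4.029 — high.
At y = 0.84 m: A R^(2/3) = 2.378 — close enough.

y_n = 0.84 m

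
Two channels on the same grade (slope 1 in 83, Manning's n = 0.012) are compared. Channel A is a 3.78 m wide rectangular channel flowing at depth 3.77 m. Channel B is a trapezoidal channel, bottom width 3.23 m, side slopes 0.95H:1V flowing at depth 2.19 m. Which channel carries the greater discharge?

channel A

Channel A: Flow area A = b·y = 3.78 × 3.77 = 14.25 m². Wetted perimeter P = b + 2y = 3.78 + 2×3.77 = 11.32 m. Hydraulic radius R = A/P = 14.25/11.32 = 1.259 m. Q_A = (1/0.012)·14.25·1.259^(2/3)·√0.01205 = 152 m³/s.
Channel B: With bottom width b = 3.23 m and side slope z = 0.95: A = (b + zy)y = (3.23 + 0.95×2.19)×2.19 = 11.63 m²; P = b + 2y√(1+z²) = 3.23 + 2×2.19×1.379 = 9.271 m. Hydraulic radius R = A/P = 11.63/9.271 = 1.254 m. Q_B = (1/0.012)·11.63·1.254^(2/3)·√0.01205 = 123.7 m³/s.
Q_A = 152 m³/s vs Q_B = 123.7 m³/s, so channel A carries more.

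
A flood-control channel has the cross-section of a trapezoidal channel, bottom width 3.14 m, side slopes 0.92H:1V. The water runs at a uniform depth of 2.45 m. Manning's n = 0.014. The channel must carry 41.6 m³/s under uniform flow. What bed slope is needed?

With bottom width b = 3.14 m and side slope z = 0.92: A = (b + zy)y = (3.14 + 0.92×2.45)×2.45 = 13.22 m²; P = b + 2y√(1+z²) = 3.14 + 2×2.45×1.359 = 9.798 m.
Hydraulic radius R = A/P = 13.22/9.798 = 1.349 m.
From Manning's equation, S = [nQ / (1 A R^(2/3))]² = [0.014 × 41.6 / (1 × 13.22 × 1.349^(2/3))]² = 0.0013.

S = 0.0013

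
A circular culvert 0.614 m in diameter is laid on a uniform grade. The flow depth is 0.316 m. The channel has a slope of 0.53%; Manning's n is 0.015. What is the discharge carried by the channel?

For a circular section of diameter D = 0.614 m at depth y = 0.316 m, the central angle is θ = 2 arccos(1 − 2y/D) = 3.2 rad. Then A = (D²/8)(θ − sin θ) = 0.1536 m² and P = Dθ/2 = 0.9825 m.
Hydraulic radius R = A/P = 0.1536/0.9825 = 0.1563 m.
Manning's equation: Q = (1/n) A R^(2/3) S^(1/2) = (1/0.015) × 0.1536 × 0.1563^(2/3) × 0.0053^(1/2) = 0.216 m³/s.

Q = 0.216 m³/s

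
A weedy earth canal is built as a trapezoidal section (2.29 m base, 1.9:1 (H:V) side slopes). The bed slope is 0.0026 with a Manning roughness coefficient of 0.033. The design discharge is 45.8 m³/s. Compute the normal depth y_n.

y_n = 2.88 m

Manning's equation rearranged: A R^(2/3) = nQ / (1·√S) = 0.033 × 45.8 / (√0.0026) = 29.64.
Try y = 2.25 m: A R^(2/3) = 17.01 — low.
Try y = 3.47 m: A R^(2/3) = 45.49 — high.
Try y = 2.88 m: A R^(2/3) = 29.62 — ≈ 29.64.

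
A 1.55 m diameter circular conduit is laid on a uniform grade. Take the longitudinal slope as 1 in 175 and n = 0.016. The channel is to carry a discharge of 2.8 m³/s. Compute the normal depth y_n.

Manning's equation rearranged: A R^(2/3) = nQ / (1·√S) = 0.016 × 2.8 / (√0.005714) = 0.5926.
Try y = 1 m: A R^(2/3) = 0.7505 — over.
Try y = 0.592 m: A R^(2/3) = 0.3104 — short.
Try y = 0.857 m: A R^(2/3) = 0.5924 — close enough.

y_n = 0.857 m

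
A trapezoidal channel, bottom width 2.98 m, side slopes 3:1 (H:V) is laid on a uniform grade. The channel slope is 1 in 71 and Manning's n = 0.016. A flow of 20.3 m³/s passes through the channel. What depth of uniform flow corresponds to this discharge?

y_n = 0.786 m

Manning's equation rearranged: A R^(2/3) = nQ / (1·√S) = 0.016 × 20.3 / (√0.01408) = 2.737.
At y = 0.542 m: A R^(2/3) = 1.332 — too small.
At y = 0.786 m: A R^(2/3) = 2.74 — matches.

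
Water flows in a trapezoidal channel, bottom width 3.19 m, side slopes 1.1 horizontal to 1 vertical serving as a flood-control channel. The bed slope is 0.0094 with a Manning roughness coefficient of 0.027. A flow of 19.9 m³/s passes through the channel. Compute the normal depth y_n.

Manning's equation rearranged: A R^(2/3) = nQ / (1·√S) = 0.027 × 19.9 / (√0.0094) = 5.542.
Trying y = 1.6 m: A R^(2/3) = 7.902 — too large.
Trying y = 1.17 m: A R^(2/3) = 4.459 — too small.
Trying y = 1.32 m: A R^(2/3) = 5.547 — matches.

y_n = 1.32 m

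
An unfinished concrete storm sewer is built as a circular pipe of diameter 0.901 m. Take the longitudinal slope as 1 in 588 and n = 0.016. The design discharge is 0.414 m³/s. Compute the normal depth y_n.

y_n = 0.545 m

Manning's equation rearranged: A R^(2/3) = nQ / (1·√S) = 0.016 × 0.414 / (√0.001701) = 0.1606.
Trying y = 0.596 m: A R^(2/3) = 0.183 — over.
Trying y = 0.455 m: A R^(2/3) = 0.12 — short.
Trying y = 0.545 m: A R^(2/3) = 0.1606 — close enough.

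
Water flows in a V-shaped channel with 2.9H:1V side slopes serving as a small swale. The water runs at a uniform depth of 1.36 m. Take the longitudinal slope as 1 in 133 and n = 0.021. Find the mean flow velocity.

V = 3.08 m/s

For a triangular section with side slope z = 2.9: A = zy² = 2.9×1.36² = 5.364 m²; P = 2y√(1+z²) = 2×1.36×3.068 = 8.344 m.
Hydraulic radius R = A/P = 5.364/8.344 = 0.6429 m.
From Manning's equation, V = (1/n) R^(2/3) S^(1/2) = (1/0.021) × 0.6429^(2/3) × 0.007519^(1/2) = 3.08 m/s.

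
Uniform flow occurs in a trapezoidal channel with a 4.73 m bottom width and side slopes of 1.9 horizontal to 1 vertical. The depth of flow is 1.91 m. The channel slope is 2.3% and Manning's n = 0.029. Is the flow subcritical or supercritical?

supercritical

With bottom width b = 4.73 m and side slope z = 1.9: A = (b + zy)y = (4.73 + 1.9×1.91)×1.91 = 15.97 m²; P = b + 2y√(1+z²) = 4.73 + 2×1.91×2.147 = 12.93 m.
Hydraulic radius R = A/P = 15.97/12.93 = 1.235 m.
V = (1/n) R^(2/3) √S = (1/0.029) × 1.235^(2/3) × √0.023 = 6.018 m/s. Hydraulic depth D_h = A/T = 15.97/11.99 = 1.332 m.
Froude number Fr = V/√(g·D_h) = 6.018/√(9.81×1.332) = 1.67, which is greater than 1, so the flow is supercritical.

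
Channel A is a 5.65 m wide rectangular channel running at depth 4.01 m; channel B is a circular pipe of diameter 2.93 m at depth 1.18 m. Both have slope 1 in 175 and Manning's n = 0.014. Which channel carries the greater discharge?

Channel A: Flow area A = b·y = 5.65 × 4.01 = 22.66 m². Wetted perimeter P = b + 2y = 5.65 + 2×4.01 = 13.67 m. Hydraulic radius R = A/P = 22.66/13.67 = 1.657 m. Q_A = (1/0.014)·22.66·1.657^(2/3)·√0.005714 = 171.3 m³/s.
Channel B: For a circular section of diameter D = 2.93 m at depth y = 1.18 m, the central angle is θ = 2 arccos(1 − 2y/D) = 2.75 rad. Then A = (D²/8)(θ − sin θ) = 2.542 m² and P = Dθ/2 = 4.029 m. Hydraulic radius R = A/P = 2.542/4.029 = 0.6308 m. Q_B = (1/0.014)·2.542·0.6308^(2/3)·√0.005714 = 10.09 m³/s.
Q_A = 171.3 m³/s vs Q_B = 10.09 m³/s, so channel A carries more.

channel A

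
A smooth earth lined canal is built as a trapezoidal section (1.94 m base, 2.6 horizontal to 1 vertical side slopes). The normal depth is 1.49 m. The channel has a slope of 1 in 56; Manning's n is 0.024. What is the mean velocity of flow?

V = 4.98 m/s

With bottom width b = 1.94 m and side slope z = 2.6: A = (b + zy)y = (1.94 + 2.6×1.49)×1.49 = 8.663 m²; P = b + 2y√(1+z²) = 1.94 + 2×1.49×2.786 = 10.24 m.
Hydraulic radius R = A/P = 8.663/10.24 = 0.8459 m.
From Manning's equation, V = (1/n) R^(2/3) S^(1/2) = (1/0.024) × 0.8459^(2/3) × 0.01786^(1/2) = 4.98 m/s.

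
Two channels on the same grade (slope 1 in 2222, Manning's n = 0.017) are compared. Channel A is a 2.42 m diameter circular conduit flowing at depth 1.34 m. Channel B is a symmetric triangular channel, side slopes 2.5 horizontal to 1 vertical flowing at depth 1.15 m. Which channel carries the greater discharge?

Channel A: For a circular section of diameter D = 2.42 m at depth y = 1.34 m, the central angle is θ = 2 arccos(1 − 2y/D) = 3.357 rad. Then A = (D²/8)(θ − sin θ) = 2.614 m² and P = Dθ/2 = 4.062 m. Hydraulic radius R = A/P = 2.614/4.062 = 0.6435 m. Q_A = (1/0.017)·2.614·0.6435^(2/3)·√0.00045 = 2.431 m³/s.
Channel B: For a triangular section with side slope z = 2.5: A = zy² = 2.5×1.15² = 3.306 m²; P = 2y√(1+z²) = 2×1.15×2.693 = 6.193 m. Hydraulic radius R = A/P = 3.306/6.193 = 0.5339 m. Q_B = (1/0.017)·3.306·0.5339^(2/3)·√0.00045 = 2.715 m³/s.
Q_A = 2.431 m³/s vs Q_B = 2.715 m³/s, so channel B carries more.

channel B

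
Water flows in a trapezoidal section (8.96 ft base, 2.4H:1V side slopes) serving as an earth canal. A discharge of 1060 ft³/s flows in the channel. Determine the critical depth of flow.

At critical depth, Q² T / (g A³) = 1, i.e. A³/T = Q²/g = 1060²/32.2 = 34890.
Try y = 4.34 ft: A³/T = 19960 — too small.
Try y = 5.45 ft: A³/T = 49350 — too large.
Try y = 5 ft: A³/T = 34920 — matches.

y_c = 5 ft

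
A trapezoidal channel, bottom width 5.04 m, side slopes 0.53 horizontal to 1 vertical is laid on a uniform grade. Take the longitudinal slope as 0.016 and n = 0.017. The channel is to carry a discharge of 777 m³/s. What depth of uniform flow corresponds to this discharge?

y_n = 6.34 m

Manning's equation rearranged: A R^(2/3) = nQ / (1·√S) = 0.017 × 777 / (√0.016) = 104.4.
At y = 7.94 m: A R^(2/3) = 159.2 — too large.
At y = 6.34 m: A R^(2/3) = 104.4 — matches.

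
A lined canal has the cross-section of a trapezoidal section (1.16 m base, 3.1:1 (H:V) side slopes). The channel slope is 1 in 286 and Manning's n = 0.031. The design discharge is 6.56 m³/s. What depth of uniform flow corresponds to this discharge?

y_n = 1.08 m

Manning's equation rearranged: A R^(2/3) = nQ / (1·√S) = 0.031 × 6.56 / (√0.003497) = 3.439.
At y = 0.786 m: A R^(2/3) = 1.66 — short.
At y = 1.28 m: A R^(2/3) = 5.13 — over.
At y = 1.08 m: A R^(2/3) = 3.44 — ≈ 3.439.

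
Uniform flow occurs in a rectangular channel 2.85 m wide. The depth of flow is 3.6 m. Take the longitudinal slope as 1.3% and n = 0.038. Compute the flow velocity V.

V = 3.04 m/s

Flow area A = b·y = 2.85 × 3.6 = 10.26 m². Wetted perimeter P = b + 2y = 2.85 + 2×3.6 = 10.05 m.
Hydraulic radius R = A/P = 10.26/10.05 = 1.021 m.
From Manning's equation, V = (1/n) R^(2/3) S^(1/2) = (1/0.038) × 1.021^(2/3) × 0.013^(1/2) = 3.04 m/s.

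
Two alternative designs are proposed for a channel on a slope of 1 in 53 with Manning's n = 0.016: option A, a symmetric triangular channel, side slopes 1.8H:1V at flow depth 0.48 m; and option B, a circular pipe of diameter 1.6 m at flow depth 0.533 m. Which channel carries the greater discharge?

channel B

Channel A: For a triangular section with side slope z = 1.8: A = zy² = 1.8×0.48² = 0.4147 m²; P = 2y√(1+z²) = 2×0.48×2.059 = 1.977 m. Hydraulic radius R = A/P = 0.4147/1.977 = 0.2098 m. Q_A = (1/0.016)·0.4147·0.2098^(2/3)·√0.01887 = 1.257 m³/s.
Channel B: For a circular section of diameter D = 1.6 m at depth y = 0.533 m, the central angle is θ = 2 arccos(1 − 2y/D) = 2.461 rad. Then A = (D²/8)(θ − sin θ) = 0.5862 m² and P = Dθ/2 = 1.969 m. Hydraulic radius R = A/P = 0.5862/1.969 = 0.2977 m. Q_B = (1/0.016)·0.5862·0.2977^(2/3)·√0.01887 = 2.244 m³/s.
Q_A = 1.257 m³/s vs Q_B = 2.244 m³/s, so channel B carries more.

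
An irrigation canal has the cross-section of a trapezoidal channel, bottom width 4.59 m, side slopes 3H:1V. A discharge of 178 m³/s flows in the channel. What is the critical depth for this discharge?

y_c = 3.05 m

At critical depth, Q² T / (g A³) = 1, i.e. A³/T = Q²/g = 178²/9.81 = 3230.
Try y = 2.09 m: A³/T = 682.6 — low.
Try y = 3.46 m: A³/T = 5482 — high.
Try y = 3.05 m: A³/T = 3215 — ≈ 3230.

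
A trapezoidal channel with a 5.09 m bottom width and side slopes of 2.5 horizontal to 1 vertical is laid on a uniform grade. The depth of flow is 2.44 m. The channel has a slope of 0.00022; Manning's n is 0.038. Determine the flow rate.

With bottom width b = 5.09 m and side slope z = 2.5: A = (b + zy)y = (5.09 + 2.5×2.44)×2.44 = 27.3 m²; P = b + 2y√(1+z²) = 5.09 + 2×2.44×2.693 = 18.23 m.
Hydraulic radius R = A/P = 27.3/18.23 = 1.498 m.
Manning's equation: Q = (1/n) A R^(2/3) S^(1/2) = (1/0.038) × 27.3 × 1.498^(2/3) × 0.00022^(1/2) = 14 m³/s.

Q = 14 m³/s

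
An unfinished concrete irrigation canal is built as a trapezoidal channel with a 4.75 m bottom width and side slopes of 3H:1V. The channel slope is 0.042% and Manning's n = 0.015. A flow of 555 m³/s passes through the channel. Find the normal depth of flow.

Manning's equation rearranged: A R^(2/3) = nQ / (1·√S) = 0.015 × 555 / (√0.00042) = 406.2.
At y = 8.2 m: A R^(2/3) = 631.6 — too large.
At y = 5.48 m: A R^(2/3) = 238.7 — too small.
At y = 6.84 m: A R^(2/3) = 406 — close enough.

y_n = 6.84 m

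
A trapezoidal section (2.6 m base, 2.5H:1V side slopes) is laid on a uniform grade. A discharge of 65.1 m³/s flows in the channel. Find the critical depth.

At critical depth, Q² T / (g A³) = 1, i.e. A³/T = Q²/g = 65.1²/9.81 = 432.
Try y = 2.46 m: A³/T = 669.3 — high.
Try y = 2.22 m: A³/T = 432.3 — matches.

y_c = 2.22 m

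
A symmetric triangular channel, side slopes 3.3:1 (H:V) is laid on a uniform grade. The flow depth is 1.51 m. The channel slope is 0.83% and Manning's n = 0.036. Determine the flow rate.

For a triangular section with side slope z = 3.3: A = zy² = 3.3×1.51² = 7.524 m²; P = 2y√(1+z²) = 2×1.51×3.448 = 10.41 m.
Hydraulic radius R = A/P = 7.524/10.41 = 0.7226 m.
Manning's equation: Q = (1/n) A R^(2/3) S^(1/2) = (1/0.036) × 7.524 × 0.7226^(2/3) × 0.0083^(1/2) = 15.3 m³/s.

Q = 15.3 m³/s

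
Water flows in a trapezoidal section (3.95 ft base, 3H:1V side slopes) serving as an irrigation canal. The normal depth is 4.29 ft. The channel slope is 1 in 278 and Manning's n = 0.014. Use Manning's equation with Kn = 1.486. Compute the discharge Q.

With bottom width b = 3.95 ft and side slope z = 3: A = (b + zy)y = (3.95 + 3×4.29)×4.29 = 72.16 ft²; P = b + 2y√(1+z²) = 3.95 + 2×4.29×3.162 = 31.08 ft.
Hydraulic radius R = A/P = 72.16/31.08 = 2.322 ft.
Manning's equation: Q = (1.486/n) A R^(2/3) S^(1/2) = (1.486/0.014) × 72.16 × 2.322^(2/3) × 0.003597^(1/2) = 805 ft³/s.

Q = 805 ft³/s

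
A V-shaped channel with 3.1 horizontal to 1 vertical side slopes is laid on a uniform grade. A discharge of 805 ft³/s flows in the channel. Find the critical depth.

At critical depth, Q² T / (g A³) = 1, i.e. A³/T = Q²/g = 805²/32.2 = 20120.
Try y = 5.82 ft: A³/T = 32090 — too large.
Try y = 4.31 ft: A³/T = 7146 — too small.
Try y = 5.3 ft: A³/T = 20090 — close enough.

y_c = 5.3 ft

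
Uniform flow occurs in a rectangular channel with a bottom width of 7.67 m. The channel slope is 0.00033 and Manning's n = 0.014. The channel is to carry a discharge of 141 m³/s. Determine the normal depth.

y_n = 7.59 m

Manning's equation rearranged: A R^(2/3) = nQ / (1·√S) = 0.014 × 141 / (√0.00033) = 108.7.
Trying y = 6.42 m: A R^(2/3) = 88.29 — low.
Trying y = 9.05 m: A R^(2/3) = 134.4 — high.
Trying y = 7.59 m: A R^(2/3) = 108.6 — close enough.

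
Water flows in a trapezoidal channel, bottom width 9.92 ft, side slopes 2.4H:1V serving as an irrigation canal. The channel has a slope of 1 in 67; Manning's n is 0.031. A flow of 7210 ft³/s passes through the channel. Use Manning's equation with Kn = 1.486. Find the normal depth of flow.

Manning's equation rearranged: A R^(2/3) = nQ / (1.486·√S) = 0.031 × 7210 / (1.486 × √0.01493) = 1231.
Trying y = 7.64 ft: A R^(2/3) = 575.1 — short.
Trying y = 10.7 ft: A R^(2/3) = 1231 — close enough.

y_n = 10.7 ft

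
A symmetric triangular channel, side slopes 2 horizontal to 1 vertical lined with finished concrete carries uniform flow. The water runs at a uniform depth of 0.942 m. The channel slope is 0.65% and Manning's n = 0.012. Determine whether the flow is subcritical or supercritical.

supercritical

For a triangular section with side slope z = 2: A = zy² = 2×0.942² = 1.775 m²; P = 2y√(1+z²) = 2×0.942×2.236 = 4.213 m.
Hydraulic radius R = A/P = 1.775/4.213 = 0.4213 m.
V = (1/n) R^(2/3) √S = (1/0.012) × 0.4213^(2/3) × √0.0065 = 3.776 m/s. Hydraulic depth D_h = A/T = 1.775/3.768 = 0.471 m.
Froude number Fr = V/√(g·D_h) = 3.776/√(9.81×0.471) = 1.76, which is greater than 1, so the flow is supercritical.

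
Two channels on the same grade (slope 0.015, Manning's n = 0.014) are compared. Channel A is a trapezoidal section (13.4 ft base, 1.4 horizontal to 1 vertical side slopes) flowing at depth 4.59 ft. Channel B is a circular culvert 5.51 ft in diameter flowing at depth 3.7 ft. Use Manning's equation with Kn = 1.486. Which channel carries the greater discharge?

channel A

Channel A: With bottom width b = 13.4 ft and side slope z = 1.4: A = (b + zy)y = (13.4 + 1.4×4.59)×4.59 = 91 ft²; P = b + 2y√(1+z²) = 13.4 + 2×4.59×1.72 = 29.19 ft. Hydraulic radius R = A/P = 91/29.19 = 3.117 ft. Q_A = (1.486/0.014)·91·3.117^(2/3)·√0.015 = 2524 ft³/s.
Channel B: For a circular section of diameter D = 5.51 ft at depth y = 3.7 ft, the central angle is θ = 2 arccos(1 − 2y/D) = 3.842 rad. Then A = (D²/8)(θ − sin θ) = 17.03 ft² and P = Dθ/2 = 10.58 ft. Hydraulic radius R = A/P = 17.03/10.58 = 1.609 ft. Q_B = (1.486/0.014)·17.03·1.609^(2/3)·√0.015 = 303.8 ft³/s.
Q_A = 2524 ft³/s vs Q_B = 303.8 ft³/s, so channel A carries more.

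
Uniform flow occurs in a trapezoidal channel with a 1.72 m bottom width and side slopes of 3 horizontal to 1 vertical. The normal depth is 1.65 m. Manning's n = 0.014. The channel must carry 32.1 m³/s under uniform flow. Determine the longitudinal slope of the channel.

With bottom width b = 1.72 m and side slope z = 3: A = (b + zy)y = (1.72 + 3×1.65)×1.65 = 11.01 m²; P = b + 2y√(1+z²) = 1.72 + 2×1.65×3.162 = 12.16 m.
Hydraulic radius R = A/P = 11.01/12.16 = 0.9054 m.
From Manning's equation, S = [nQ / (1 A R^(2/3))]² = [0.014 × 32.1 / (1 × 11.01 × 0.9054^(2/3))]² = 0.0019.

S = 0.0019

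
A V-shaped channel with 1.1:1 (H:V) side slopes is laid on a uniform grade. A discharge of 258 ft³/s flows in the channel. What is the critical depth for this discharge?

At critical depth, Q² T / (g A³) = 1, i.e. A³/T = Q²/g = 258²/32.2 = 2067.
At y = 5.93 ft: A³/T = 4436 — too large.
At y = 5.09 ft: A³/T = 2067 — close enough.

y_c = 5.09 ft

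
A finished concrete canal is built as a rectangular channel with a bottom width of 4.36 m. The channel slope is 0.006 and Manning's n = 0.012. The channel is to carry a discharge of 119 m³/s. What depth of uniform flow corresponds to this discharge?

y_n = 3.48 m

Manning's equation rearranged: A R^(2/3) = nQ / (1·√S) = 0.012 × 119 / (√0.006) = 18.44.
Trying y = 3.85 m: A R^(2/3) = 20.93 — high.
Trying y = 3.48 m: A R^(2/3) = 18.44 — ≈ 18.44.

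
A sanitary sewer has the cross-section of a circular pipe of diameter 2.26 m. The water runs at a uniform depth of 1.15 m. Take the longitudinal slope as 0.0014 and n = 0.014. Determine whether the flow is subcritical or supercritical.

For a circular section of diameter D = 2.26 m at depth y = 1.15 m, the central angle is θ = 2 arccos(1 − 2y/D) = 3.177 rad. Then A = (D²/8)(θ − sin θ) = 2.051 m² and P = Dθ/2 = 3.59 m.
Hydraulic radius R = A/P = 2.051/3.59 = 0.5713 m.
V = (1/n) R^(2/3) √S = (1/0.014) × 0.5713^(2/3) × √0.0014 = 1.84 m/s. Hydraulic depth D_h = A/T = 2.051/2.26 = 0.9076 m.
Froude number Fr = V/√(g·D_h) = 1.84/√(9.81×0.9076) = 0.617, which is less than 1, so the flow is subcritical.

subcritical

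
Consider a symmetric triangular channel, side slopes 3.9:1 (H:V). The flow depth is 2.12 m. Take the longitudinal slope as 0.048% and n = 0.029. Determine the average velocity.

V = 0.769 m/s

For a triangular section with side slope z = 3.9: A = zy² = 3.9×2.12² = 17.53 m²; P = 2y√(1+z²) = 2×2.12×4.026 = 17.07 m.
Hydraulic radius R = A/P = 17.53/17.07 = 1.027 m.
From Manning's equation, V = (1/n) R^(2/3) S^(1/2) = (1/0.029) × 1.027^(2/3) × 0.00048^(1/2) = 0.769 m/s.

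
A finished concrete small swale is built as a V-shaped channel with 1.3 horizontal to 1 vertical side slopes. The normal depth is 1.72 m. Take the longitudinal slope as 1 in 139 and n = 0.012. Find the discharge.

Q = 21.1 m³/s

For a triangular section with side slope z = 1.3: A = zy² = 1.3×1.72² = 3.846 m²; P = 2y√(1+z²) = 2×1.72×1.64 = 5.642 m.
Hydraulic radius R = A/P = 3.846/5.642 = 0.6817 m.
Manning's equation: Q = (1/n) A R^(2/3) S^(1/2) = (1/0.012) × 3.846 × 0.6817^(2/3) × 0.007194^(1/2) = 21.1 m³/s.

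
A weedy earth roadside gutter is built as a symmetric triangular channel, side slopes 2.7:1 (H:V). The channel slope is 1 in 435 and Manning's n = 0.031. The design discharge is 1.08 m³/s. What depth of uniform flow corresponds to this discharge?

y_n = 0.728 m

Manning's equation rearranged: A R^(2/3) = nQ / (1·√S) = 0.031 × 1.08 / (√0.002299) = 0.6983.
Try y = 0.602 m: A R^(2/3) = 0.421 — too small.
Try y = 0.876 m: A R^(2/3) = 1.145 — too large.
Try y = 0.728 m: A R^(2/3) = 0.6989 — matches.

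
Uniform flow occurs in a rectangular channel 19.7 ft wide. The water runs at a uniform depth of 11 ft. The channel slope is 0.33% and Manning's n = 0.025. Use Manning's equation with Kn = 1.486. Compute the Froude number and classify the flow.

subcritical

Flow area A = b·y = 19.7 × 11 = 216.7 ft². Wetted perimeter P = b + 2y = 19.7 + 2×11 = 41.7 ft.
Hydraulic radius R = A/P = 216.7/41.7 = 5.197 ft.
V = (1.486/n) R^(2/3) √S = (1.486/0.025) × 5.197^(2/3) × √0.0033 = 10.24 ft/s. Hydraulic depth D_h = A/T = 216.7/19.7 = 11 ft.
Froude number Fr = V/√(g·D_h) = 10.24/√(32.2×11) = 0.544, which is less than 1, so the flow is subcritical.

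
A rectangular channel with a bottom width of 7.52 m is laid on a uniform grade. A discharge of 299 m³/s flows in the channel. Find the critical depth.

For a rectangular channel, critical depth y_c = (q²/g)^(1/3) where q = Q/b = 299/7.52 = 39.76 m²/s.
So y_c = (39.76²/9.81)^(1/3) = 5.44 m.

y_c = 5.44 m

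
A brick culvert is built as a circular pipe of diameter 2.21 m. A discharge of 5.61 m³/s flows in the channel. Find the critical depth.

y_c = 1.11 m

At critical depth, Q² T / (g A³) = 1, i.e. A³/T = Q²/g = 5.61²/9.81 = 3.208.
At y = 0.989 m: A³/T = 2.089 — low.
At y = 1.38 m: A³/T = 7.471 — high.
At y = 1.11 m: A³/T = 3.248 — ≈ 3.208.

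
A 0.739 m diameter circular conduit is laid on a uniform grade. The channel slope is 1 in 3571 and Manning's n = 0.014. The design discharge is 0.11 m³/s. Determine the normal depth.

Manning's equation rearranged: A R^(2/3) = nQ / (1·√S) = 0.014 × 0.11 / (√0.00028) = 0.09203.
Trying y = 0.52 m: A R^(2/3) = 0.1173 — over.
Trying y = 0.373 m: A R^(2/3) = 0.07069 — short.
Trying y = 0.439 m: A R^(2/3) = 0.09205 — ≈ 0.09203.

y_n = 0.439 m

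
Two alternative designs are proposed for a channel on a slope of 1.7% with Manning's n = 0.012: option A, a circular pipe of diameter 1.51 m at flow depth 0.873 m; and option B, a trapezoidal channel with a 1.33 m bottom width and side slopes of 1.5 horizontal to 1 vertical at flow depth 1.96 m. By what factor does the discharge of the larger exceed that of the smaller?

Channel A: For a circular section of diameter D = 1.51 m at depth y = 0.873 m, the central angle is θ = 2 arccos(1 − 2y/D) = 3.455 rad. Then A = (D²/8)(θ − sin θ) = 1.073 m² and P = Dθ/2 = 2.609 m. Hydraulic radius R = A/P = 1.073/2.609 = 0.4112 m. Q_A = (1/0.012)·1.073·0.4112^(2/3)·√0.017 = 6.446 m³/s.
Channel B: With bottom width b = 1.33 m and side slope z = 1.5: A = (b + zy)y = (1.33 + 1.5×1.96)×1.96 = 8.369 m²; P = b + 2y√(1+z²) = 1.33 + 2×1.96×1.803 = 8.397 m. Hydraulic radius R = A/P = 8.369/8.397 = 0.9967 m. Q_B = (1/0.012)·8.369·0.9967^(2/3)·√0.017 = 90.73 m³/s.
The larger discharge is 90.73 m³/s and the smaller is 6.446 m³/s; the ratio is 14.1.

14.1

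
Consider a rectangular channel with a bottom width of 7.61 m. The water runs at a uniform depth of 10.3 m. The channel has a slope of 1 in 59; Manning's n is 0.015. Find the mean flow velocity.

Flow area A = b·y = 7.61 × 10.3 = 78.38 m². Wetted perimeter P = b + 2y = 7.61 + 2×10.3 = 28.21 m.
Hydraulic radius R = A/P = 78.38/28.21 = 2.779 m.
From Manning's equation, V = (1/n) R^(2/3) S^(1/2) = (1/0.015) × 2.779^(2/3) × 0.01695^(1/2) = 17.2 m/s.

V = 17.2 m/s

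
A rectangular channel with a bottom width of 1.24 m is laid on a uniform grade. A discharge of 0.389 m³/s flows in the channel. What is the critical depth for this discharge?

y_c = 0.216 m

For a rectangular channel, critical depth y_c = (q²/g)^(1/3) where q = Q/b = 0.389/1.24 = 0.3137 m²/s.
So y_c = (0.3137²/9.81)^(1/3) = 0.216 m.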